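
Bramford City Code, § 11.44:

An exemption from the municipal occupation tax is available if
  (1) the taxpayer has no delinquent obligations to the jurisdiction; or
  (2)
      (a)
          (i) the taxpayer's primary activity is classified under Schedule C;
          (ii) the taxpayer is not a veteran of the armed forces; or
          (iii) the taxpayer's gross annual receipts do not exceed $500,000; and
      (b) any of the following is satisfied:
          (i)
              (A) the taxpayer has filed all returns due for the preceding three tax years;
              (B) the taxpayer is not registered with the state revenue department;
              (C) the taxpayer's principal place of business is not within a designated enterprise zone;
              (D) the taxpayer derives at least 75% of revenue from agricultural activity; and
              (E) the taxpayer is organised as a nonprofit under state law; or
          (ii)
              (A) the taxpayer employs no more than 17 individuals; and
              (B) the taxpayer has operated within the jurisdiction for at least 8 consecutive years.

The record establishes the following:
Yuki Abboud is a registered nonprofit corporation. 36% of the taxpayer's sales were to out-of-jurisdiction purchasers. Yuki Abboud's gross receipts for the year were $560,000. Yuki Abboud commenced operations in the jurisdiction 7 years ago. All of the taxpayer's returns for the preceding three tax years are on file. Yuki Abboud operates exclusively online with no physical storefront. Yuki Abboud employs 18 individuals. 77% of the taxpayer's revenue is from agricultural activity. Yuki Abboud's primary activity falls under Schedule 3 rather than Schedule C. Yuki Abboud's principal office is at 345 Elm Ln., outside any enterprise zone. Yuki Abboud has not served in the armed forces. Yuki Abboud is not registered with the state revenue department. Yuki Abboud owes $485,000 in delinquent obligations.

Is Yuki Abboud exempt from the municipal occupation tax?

Yes — exempt.

(1) no delinquency — not satisfied.
(i) Schedule C activity — fails.
(ii) not (veteran) — met.
(iii) receipts ≤ $500,000 — not met.
(a) = F OR T OR F = true.
(A) returns current — met.
(B) not (state-registered) — met.
(C) not (in enterprise zone) — met.
(D) ≥75% agricultural — satisfied.
(E) nonprofit — met.
So (i) is satisfied (T AND T AND T AND T AND T).
(A) ≤ 17 employees — not met.
(B) ≥ 8 yrs in jurisdiction — not met.
(ii) = F AND F = false.
(b): T OR F → true.
So (2) is satisfied (T AND T).
Overall = F OR T = true.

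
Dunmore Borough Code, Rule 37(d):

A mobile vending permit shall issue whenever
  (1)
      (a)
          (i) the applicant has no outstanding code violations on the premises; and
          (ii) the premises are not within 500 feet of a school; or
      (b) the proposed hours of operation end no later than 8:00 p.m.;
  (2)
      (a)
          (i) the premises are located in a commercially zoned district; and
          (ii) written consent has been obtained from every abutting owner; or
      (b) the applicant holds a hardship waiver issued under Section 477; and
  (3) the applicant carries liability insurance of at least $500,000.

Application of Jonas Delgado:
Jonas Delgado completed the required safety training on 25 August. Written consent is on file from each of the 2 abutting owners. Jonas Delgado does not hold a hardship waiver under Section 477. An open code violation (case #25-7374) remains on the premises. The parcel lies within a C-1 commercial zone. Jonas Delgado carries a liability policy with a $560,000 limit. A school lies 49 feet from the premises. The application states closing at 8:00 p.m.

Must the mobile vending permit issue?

Yes — granted.

(i) no code violations — not met.
(ii) ≥500 ft from school — not satisfied.
So (a) is not satisfied (F AND F).
(b) closes by 8 p.m. — holds.
(1): F OR T → true.
(i) commercially zoned — satisfied.
(ii) all abutters consent — holds.
(a): T AND T → true.
(b) hardship waiver — fails.
(2) = T OR F = true.
(3) insurance ≥ $500,000 — met.
Overall: T AND T AND T → true.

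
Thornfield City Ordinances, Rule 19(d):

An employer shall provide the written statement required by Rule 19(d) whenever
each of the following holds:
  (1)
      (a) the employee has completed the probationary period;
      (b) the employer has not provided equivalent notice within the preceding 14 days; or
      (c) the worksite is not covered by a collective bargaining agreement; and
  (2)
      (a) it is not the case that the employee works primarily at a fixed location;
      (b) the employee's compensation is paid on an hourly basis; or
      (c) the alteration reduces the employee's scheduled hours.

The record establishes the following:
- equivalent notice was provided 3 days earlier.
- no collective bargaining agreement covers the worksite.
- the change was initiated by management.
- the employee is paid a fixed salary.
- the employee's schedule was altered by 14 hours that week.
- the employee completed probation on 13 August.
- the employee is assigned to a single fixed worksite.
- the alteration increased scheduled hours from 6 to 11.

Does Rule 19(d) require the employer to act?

(a) past probation — met.
(b) no recent notice — fails.
(c) no CBA — satisfied.
(1): T OR F OR T → true.
(a) not (fixed location) — not met.
(b) hourly-paid — not satisfied.
(c) hours reduced — not met.
(2) = F OR F OR F = false.
Overall: T AND F → false.

No — not required.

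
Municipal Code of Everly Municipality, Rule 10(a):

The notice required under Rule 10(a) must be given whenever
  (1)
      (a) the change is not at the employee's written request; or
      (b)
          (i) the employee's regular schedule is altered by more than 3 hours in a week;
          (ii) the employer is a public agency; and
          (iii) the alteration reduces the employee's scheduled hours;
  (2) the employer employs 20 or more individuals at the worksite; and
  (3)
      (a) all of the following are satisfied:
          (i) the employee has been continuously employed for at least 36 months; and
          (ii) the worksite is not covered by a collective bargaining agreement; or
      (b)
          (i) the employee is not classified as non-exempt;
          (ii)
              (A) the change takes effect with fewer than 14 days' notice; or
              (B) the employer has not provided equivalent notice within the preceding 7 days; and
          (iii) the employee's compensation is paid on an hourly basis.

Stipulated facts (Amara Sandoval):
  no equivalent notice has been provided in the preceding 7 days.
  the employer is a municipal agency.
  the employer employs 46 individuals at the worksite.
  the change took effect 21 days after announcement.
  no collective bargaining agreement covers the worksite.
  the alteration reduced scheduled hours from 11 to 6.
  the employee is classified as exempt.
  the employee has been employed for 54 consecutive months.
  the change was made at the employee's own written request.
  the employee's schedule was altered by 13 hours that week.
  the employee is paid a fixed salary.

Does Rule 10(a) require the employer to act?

(a) not employee-requested — fails.
(i) schedule shift > 3h — met.
(ii) public agency — satisfied.
(iii) hours reduced — holds.
(b): T AND T AND T → true.
(1): F OR T → true.
(2) ≥ 20 at site — holds.
(i) tenure ≥ 36 mo. — met.
(ii) no CBA — met.
So (a) is satisfied (T AND T).
(i) not (non-exempt) — holds.
(A) < 14 days' notice — fails.
(B) no recent notice — satisfied.
So (ii) is satisfied (F OR T).
(iii) hourly-paid — not satisfied.
(b) = T AND T AND F = false.
(3): T OR F → true.
So Overall is satisfied (T AND T AND T).

Yes — required.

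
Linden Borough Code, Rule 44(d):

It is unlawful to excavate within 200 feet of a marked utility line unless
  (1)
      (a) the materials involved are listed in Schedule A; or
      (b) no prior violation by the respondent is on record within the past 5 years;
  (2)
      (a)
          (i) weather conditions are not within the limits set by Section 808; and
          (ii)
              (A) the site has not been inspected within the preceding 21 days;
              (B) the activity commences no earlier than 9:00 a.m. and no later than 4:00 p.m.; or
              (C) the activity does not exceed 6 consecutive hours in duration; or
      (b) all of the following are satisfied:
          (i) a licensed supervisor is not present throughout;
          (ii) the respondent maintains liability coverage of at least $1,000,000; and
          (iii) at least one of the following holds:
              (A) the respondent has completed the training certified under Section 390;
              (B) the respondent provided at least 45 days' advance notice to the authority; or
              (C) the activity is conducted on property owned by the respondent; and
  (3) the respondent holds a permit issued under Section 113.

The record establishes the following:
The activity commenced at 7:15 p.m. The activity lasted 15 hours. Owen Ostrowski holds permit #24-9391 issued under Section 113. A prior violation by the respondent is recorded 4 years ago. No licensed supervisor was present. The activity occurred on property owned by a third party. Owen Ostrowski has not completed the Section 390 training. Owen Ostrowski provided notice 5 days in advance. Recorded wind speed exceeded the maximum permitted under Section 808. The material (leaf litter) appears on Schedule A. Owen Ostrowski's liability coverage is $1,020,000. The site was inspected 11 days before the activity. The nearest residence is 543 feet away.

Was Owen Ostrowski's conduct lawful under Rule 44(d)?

(a) Schedule A material — holds.
(b) no prior violation — fails.
(1): T OR F → true.
(i) not (weather ok) — met.
(A) not (site inspected) — fails.
(B) start within hours — fails.
(C) ≤ 6 hrs duration — not satisfied.
(ii): F OR F OR F → false.
(a): T AND F → false.
(i) not (supervisor present) — met.
(ii) coverage ≥ $1,000,000 — holds.
(A) training certified — not satisfied.
(B) ≥45 days' notice — fails.
(C) own property — fails.
(iii): F OR F OR F → false.
(b): T AND T AND F → false.
So (2) is not satisfied (F OR F).
(3) holds permit — satisfied.
Overall: T AND F AND T → false.

No — unlawful.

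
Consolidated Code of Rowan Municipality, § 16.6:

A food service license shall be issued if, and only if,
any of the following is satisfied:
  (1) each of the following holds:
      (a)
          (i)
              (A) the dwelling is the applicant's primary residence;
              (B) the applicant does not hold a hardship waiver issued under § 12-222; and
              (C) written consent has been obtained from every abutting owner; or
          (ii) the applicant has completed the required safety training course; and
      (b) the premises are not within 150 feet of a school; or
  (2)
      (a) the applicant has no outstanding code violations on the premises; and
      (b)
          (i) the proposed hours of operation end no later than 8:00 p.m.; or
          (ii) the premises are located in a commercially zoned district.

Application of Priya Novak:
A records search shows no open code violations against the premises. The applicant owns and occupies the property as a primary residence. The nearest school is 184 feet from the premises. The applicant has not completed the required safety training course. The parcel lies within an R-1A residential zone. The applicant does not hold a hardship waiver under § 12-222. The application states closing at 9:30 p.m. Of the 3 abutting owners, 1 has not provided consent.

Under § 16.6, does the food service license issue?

No — denied.

(A) primary residence — holds.
(B) not (hardship waiver) — holds.
(C) all abutters consent — not satisfied.
So (i) is not satisfied (T AND T AND F).
(ii) safety training — fails.
(a): F OR F → false.
(b) ≥150 ft from school — holds.
(1): F AND T → false.
(a) no code violations — met.
(i) closes by 8 p.m. — fails.
(ii) commercially zoned — fails.
(b): F OR F → false.
(2): T AND F → false.
Overall = F OR F = false.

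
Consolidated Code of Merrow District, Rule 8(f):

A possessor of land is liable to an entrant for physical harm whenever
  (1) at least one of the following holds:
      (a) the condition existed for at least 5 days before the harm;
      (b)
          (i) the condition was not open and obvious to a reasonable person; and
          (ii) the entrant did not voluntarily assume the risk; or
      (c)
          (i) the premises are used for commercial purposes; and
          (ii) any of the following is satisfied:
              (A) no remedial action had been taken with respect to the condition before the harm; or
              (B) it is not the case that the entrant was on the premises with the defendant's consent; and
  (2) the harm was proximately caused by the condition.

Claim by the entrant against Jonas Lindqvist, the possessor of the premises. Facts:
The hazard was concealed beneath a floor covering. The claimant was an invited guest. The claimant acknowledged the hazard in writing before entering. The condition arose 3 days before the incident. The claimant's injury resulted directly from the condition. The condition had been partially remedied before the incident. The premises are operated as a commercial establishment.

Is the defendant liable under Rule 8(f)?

No — not liable.

(a) condition ≥5 days old — not satisfied.
(i) not open/obvious — satisfied.
(ii) no assumed risk — fails.
(b) = T AND F = false.
(i) commercial use — met.
(A) no remedial action — not met.
(B) not (consent to enter) — not satisfied.
(ii) = F OR F = false.
(c): T AND F → false.
(1) = F OR F OR F = false.
(2) proximate cause — met.
So Overall is not satisfied (F AND T).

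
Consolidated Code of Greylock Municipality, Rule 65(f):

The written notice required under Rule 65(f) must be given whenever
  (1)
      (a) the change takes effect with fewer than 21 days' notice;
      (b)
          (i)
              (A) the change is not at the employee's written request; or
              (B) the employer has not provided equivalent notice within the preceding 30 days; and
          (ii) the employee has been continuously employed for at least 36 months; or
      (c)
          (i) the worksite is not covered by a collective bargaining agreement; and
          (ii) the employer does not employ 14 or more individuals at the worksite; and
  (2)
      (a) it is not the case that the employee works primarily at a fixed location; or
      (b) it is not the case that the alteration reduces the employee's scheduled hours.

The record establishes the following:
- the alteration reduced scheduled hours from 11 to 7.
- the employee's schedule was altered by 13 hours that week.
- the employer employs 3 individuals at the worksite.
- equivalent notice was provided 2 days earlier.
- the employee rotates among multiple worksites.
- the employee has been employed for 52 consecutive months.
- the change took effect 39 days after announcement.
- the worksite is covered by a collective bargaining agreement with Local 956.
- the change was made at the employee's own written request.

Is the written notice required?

No — not required.

(a) < 21 days' notice — not met.
(A) not employee-requested — fails.
(B) no recent notice — fails.
(i): F OR F → false.
(ii) tenure ≥ 36 mo. — holds.
So (b) is not satisfied (F AND T).
(i) no CBA — not met.
(ii) not (≥ 14 at site) — holds.
So (c) is not satisfied (F AND T).
So (1) is not satisfied (F OR F OR F).
(a) not (fixed location) — holds.
(b) not (hours reduced) — fails.
(2): T OR F → true.
So Overall is not satisfied (F AND T).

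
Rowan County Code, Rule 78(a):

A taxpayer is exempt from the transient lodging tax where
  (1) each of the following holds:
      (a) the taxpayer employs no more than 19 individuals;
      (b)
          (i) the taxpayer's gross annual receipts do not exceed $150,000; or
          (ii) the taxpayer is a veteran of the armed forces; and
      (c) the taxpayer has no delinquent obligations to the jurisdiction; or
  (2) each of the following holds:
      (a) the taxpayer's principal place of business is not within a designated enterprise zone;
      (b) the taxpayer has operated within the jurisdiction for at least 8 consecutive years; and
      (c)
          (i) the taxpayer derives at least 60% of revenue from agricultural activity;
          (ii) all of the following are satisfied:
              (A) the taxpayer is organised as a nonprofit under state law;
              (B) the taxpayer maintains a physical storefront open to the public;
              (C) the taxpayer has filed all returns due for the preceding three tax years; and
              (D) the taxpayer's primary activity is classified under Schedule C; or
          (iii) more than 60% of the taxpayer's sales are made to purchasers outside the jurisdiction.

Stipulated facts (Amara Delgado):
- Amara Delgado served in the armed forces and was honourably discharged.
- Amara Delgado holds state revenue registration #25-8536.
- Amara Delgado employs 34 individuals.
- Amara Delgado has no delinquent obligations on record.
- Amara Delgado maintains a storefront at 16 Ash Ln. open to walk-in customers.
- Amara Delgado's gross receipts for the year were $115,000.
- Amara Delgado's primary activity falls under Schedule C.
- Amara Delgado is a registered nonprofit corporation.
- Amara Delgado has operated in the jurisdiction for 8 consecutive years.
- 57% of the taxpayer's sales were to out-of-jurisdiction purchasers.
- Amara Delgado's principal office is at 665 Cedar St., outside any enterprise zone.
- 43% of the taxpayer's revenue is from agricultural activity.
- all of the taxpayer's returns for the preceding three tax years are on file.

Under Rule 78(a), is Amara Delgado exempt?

Yes — exempt.

(a) ≤ 19 employees — not met.
(i) receipts ≤ $150,000 — met.
(ii) veteran — satisfied.
(b) = T OR T = true.
(c) no delinquency — holds.
So (1) is not satisfied (F AND T AND T).
(a) not (in enterprise zone) — satisfied.
(b) ≥ 8 yrs in jurisdiction — satisfied.
(i) ≥60% agricultural — not met.
(A) nonprofit — met.
(B) has storefront — satisfied.
(C) returns current — satisfied.
(D) Schedule C activity — met.
(ii): T AND T AND T AND T → true.
(iii) >60% out-of-jur. sales — not satisfied.
(c) = F OR T OR F = true.
(2) = T AND T AND T = true.
Overall = F OR T = true.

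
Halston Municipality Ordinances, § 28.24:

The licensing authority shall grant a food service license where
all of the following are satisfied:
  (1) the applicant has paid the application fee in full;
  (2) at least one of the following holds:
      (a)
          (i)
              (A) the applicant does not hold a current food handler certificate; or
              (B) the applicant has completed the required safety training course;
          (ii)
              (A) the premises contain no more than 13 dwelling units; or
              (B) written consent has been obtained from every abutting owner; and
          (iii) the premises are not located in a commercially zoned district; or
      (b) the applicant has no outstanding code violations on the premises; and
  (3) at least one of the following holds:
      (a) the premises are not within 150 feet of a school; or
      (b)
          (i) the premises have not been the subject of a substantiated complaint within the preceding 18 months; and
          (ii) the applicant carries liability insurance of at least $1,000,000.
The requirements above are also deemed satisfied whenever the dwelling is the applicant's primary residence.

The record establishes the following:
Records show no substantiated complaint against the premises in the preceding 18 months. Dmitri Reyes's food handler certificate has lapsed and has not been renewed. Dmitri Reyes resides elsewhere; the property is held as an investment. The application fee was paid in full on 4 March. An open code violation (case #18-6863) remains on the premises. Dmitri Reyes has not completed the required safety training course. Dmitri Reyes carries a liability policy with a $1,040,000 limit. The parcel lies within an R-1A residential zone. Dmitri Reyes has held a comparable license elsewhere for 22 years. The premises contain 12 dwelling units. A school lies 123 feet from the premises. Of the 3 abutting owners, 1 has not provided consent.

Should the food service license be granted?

Yes — granted.

(1) fee paid — met.
(A) not (food handler cert.) — satisfied.
(B) safety training — not met.
So (i) is satisfied (T OR F).
(A) ≤ 13 units — holds.
(B) all abutters consent — not met.
(ii) = T OR F = true.
(iii) not (commercially zoned) — satisfied.
So (a) is satisfied (T AND T AND T).
(b) no code violations — fails.
(2) = T OR F = true.
(a) ≥150 ft from school — not met.
(i) no complaint in 18 mo. — satisfied.
(ii) insurance ≥ $1,000,000 — satisfied.
(b) = T AND T = true.
(3) = F OR T = true.
So Overall is satisfied (T AND T AND T).
Exception (primary residence) — not satisfied.
Result: main true OR exception false → true.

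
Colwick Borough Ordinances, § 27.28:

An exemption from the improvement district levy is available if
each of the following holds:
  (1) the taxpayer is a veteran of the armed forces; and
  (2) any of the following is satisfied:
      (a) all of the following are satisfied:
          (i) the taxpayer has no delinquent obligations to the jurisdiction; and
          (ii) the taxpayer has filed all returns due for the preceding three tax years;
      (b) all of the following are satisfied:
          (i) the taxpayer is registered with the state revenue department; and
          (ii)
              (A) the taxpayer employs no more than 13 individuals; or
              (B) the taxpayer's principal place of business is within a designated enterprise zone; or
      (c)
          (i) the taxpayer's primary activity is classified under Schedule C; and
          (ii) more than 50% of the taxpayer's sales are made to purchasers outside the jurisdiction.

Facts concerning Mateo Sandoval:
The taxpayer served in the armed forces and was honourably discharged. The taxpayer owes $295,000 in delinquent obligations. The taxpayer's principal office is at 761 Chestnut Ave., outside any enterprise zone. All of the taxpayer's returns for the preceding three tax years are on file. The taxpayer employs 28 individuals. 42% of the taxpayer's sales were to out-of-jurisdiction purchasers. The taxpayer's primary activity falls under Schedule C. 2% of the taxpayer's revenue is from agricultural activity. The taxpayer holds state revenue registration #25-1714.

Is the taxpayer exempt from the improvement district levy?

(1) veteran — holds.
(i) no delinquency — fails.
(ii) returns current — holds.
(a) = F AND T = false.
(i) state-registered — satisfied.
(A) ≤ 13 employees — not met.
(B) in enterprise zone — not satisfied.
(ii) = F OR F = false.
(b) = T AND F = false.
(i) Schedule C activity — met.
(ii) >50% out-of-jur. sales — not satisfied.
(c) = T AND F = false.
(2): F OR F OR F → false.
Overall: T AND F → false.

No — not exempt.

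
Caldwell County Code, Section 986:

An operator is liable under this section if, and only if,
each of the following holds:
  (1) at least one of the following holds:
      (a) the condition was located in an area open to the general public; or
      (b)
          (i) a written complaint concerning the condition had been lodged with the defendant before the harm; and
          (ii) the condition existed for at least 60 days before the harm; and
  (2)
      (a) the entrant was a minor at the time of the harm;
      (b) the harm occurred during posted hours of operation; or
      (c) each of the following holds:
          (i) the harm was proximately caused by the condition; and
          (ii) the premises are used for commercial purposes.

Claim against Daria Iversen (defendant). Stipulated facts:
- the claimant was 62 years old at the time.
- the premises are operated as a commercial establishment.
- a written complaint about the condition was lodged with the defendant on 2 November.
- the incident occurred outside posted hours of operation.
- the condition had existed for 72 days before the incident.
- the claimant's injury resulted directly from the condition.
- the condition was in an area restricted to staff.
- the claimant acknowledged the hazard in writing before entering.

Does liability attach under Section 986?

Yes — liable.

(a) public area — not satisfied.
(i) complaint lodged — met.
(ii) condition ≥60 days old — holds.
(b) = T AND T = true.
So (1) is satisfied (F OR T).
(a) entrant a minor — not satisfied.
(b) during posted hours — fails.
(i) proximate cause — holds.
(ii) commercial use — holds.
So (c) is satisfied (T AND T).
(2) = F OR F OR T = true.
Overall: T AND T → true.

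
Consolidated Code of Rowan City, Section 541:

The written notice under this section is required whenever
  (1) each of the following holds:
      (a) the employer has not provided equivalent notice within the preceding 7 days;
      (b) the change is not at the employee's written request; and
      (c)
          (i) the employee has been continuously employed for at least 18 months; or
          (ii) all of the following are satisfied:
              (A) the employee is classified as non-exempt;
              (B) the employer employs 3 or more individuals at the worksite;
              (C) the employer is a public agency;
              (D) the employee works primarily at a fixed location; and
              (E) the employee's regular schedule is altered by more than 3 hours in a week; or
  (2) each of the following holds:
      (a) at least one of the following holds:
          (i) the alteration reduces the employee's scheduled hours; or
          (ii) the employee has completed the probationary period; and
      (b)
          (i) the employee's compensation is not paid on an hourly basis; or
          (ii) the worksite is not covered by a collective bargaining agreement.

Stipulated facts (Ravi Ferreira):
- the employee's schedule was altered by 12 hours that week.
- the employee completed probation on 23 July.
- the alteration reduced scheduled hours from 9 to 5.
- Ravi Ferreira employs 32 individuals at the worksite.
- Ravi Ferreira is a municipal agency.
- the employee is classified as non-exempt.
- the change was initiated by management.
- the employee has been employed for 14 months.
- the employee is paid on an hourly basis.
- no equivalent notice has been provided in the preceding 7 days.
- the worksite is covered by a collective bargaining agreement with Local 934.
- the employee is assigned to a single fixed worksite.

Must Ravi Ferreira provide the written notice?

Yes — required.

(a) no recent notice — satisfied.
(b) not employee-requested — satisfied.
(i) tenure ≥ 18 mo. — not satisfied.
(A) non-exempt — holds.
(B) ≥ 3 at site — met.
(C) public agency — satisfied.
(D) fixed location — holds.
(E) schedule shift > 3h — satisfied.
(ii) = T AND T AND T AND T AND T = true.
(c): F OR T → true.
So (1) is satisfied (T AND T AND T).
(i) hours reduced — met.
(ii) past probation — satisfied.
(a) = T OR T = true.
(i) not (hourly-paid) — not satisfied.
(ii) no CBA — not satisfied.
(b): F OR F → false.
(2) = T AND F = false.
Overall: T OR F → true.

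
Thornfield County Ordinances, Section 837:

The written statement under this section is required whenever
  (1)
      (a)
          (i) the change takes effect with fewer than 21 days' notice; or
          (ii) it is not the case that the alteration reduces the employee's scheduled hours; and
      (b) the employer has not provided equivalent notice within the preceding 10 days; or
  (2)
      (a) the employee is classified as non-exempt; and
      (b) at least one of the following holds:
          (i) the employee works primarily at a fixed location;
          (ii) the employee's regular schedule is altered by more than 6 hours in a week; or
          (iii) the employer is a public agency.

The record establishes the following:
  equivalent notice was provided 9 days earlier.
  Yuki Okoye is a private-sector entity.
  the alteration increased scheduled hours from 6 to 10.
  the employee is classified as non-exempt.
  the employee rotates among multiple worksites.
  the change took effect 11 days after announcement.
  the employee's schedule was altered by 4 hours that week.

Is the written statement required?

(i) < 21 days' notice — holds.
(ii) not (hours reduced) — met.
(a): T OR T → true.
(b) no recent notice — not met.
So (1) is not satisfied (T AND F).
(a) non-exempt — holds.
(i) fixed location — not satisfied.
(ii) schedule shift > 6h — fails.
(iii) public agency — fails.
So (b) is not satisfied (F OR F OR F).
(2) = T AND F = false.
Overall: F OR F → false.

No — not required.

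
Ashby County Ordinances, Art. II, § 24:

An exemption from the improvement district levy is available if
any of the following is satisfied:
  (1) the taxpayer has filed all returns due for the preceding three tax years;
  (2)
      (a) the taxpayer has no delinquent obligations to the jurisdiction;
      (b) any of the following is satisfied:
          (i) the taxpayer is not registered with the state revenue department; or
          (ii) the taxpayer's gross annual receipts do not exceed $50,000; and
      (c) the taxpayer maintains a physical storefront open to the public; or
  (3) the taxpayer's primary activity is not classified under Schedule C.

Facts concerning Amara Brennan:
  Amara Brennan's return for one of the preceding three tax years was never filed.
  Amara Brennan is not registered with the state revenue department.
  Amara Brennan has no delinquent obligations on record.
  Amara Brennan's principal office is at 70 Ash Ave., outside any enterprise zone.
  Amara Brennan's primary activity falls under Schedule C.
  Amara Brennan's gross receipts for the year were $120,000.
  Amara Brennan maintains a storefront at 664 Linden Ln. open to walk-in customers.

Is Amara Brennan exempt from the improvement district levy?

(1) returns current — fails.
(a) no delinquency — met.
(i) not (state-registered) — met.
(ii) receipts ≤ $50,000 — not satisfied.
(b): T OR F → true.
(c) has storefront — holds.
(2) = T AND T AND T = true.
(3) not (Schedule C activity) — not satisfied.
So Overall is satisfied (F OR T OR F).

Yes — exempt.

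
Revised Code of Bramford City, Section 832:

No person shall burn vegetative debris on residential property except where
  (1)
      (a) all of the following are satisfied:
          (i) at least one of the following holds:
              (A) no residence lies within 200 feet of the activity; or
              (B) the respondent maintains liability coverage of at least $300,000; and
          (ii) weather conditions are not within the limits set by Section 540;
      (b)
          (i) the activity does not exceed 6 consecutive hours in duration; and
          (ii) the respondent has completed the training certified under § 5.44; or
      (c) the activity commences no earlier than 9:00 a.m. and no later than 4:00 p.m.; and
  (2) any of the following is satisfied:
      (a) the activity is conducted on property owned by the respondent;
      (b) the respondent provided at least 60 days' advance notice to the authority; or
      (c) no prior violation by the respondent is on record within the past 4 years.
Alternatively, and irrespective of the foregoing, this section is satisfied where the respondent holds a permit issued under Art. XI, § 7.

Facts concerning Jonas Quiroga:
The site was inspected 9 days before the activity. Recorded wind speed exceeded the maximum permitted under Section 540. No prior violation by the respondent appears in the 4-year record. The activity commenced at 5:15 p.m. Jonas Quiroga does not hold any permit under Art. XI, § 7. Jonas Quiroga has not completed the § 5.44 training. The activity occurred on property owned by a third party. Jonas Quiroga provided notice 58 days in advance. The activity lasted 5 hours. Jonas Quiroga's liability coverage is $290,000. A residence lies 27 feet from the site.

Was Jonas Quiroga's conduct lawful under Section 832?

(A) no residence in 200 ft — not satisfied.
(B) coverage ≥ $300,000 — fails.
(i) = F OR F = false.
(ii) not (weather ok) — holds.
(a): F AND T → false.
(i) ≤ 6 hrs duration — met.
(ii) training certified — not satisfied.
(b): T AND F → false.
(c) start within hours — not satisfied.
So (1) is not satisfied (F OR F OR F).
(a) own property — fails.
(b) ≥60 days' notice — not satisfied.
(c) no prior violation — met.
(2): F OR F OR T → true.
Overall = F AND T = false.
Exception (holds permit) — not satisfied.
Result: main false OR exception false → false.

No — unlawful.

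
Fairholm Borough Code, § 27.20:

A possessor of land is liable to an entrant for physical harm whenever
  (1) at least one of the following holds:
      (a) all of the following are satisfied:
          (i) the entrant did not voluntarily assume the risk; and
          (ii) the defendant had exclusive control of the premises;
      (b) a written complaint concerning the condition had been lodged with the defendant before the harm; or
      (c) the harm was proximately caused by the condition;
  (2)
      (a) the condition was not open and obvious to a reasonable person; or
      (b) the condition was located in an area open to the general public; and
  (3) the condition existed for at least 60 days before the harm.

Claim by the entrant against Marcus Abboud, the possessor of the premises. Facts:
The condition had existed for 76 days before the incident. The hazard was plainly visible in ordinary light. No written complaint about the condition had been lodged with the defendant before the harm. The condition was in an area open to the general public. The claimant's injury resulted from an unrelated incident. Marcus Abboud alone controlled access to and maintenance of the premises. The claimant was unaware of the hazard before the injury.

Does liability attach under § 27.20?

(i) no assumed risk — met.
(ii) exclusive control — holds.
(a) = T AND T = true.
(b) complaint lodged — not satisfied.
(c) proximate cause — not met.
(1): T OR F OR F → true.
(a) not open/obvious — not satisfied.
(b) public area — holds.
(2): F OR T → true.
(3) condition ≥60 days old — holds.
Overall: T AND T AND T → true.

Yes — liable.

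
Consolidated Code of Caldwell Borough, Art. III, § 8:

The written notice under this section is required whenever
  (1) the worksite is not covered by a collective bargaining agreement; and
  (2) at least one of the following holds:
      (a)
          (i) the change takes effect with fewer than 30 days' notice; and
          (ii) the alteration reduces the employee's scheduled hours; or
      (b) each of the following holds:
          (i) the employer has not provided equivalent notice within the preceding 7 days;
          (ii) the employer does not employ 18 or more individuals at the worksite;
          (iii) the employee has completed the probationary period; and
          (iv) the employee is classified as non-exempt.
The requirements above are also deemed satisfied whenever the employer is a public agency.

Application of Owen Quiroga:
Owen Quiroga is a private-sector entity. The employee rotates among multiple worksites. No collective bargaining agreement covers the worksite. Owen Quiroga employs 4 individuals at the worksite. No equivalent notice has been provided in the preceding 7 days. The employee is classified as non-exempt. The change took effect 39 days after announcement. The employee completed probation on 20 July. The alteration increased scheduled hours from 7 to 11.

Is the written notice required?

(1) no CBA — met.
(i) < 30 days' notice — not satisfied.
(ii) hours reduced — fails.
So (a) is not satisfied (F AND F).
(i) no recent notice — satisfied.
(ii) not (≥ 18 at site) — satisfied.
(iii) past probation — satisfied.
(iv) non-exempt — holds.
(b) = T AND T AND T AND T = true.
So (2) is satisfied (F OR T).
Overall = T AND T = true.
Exception (public agency) — not satisfied.
Result: main true OR exception false → true.

Yes — required.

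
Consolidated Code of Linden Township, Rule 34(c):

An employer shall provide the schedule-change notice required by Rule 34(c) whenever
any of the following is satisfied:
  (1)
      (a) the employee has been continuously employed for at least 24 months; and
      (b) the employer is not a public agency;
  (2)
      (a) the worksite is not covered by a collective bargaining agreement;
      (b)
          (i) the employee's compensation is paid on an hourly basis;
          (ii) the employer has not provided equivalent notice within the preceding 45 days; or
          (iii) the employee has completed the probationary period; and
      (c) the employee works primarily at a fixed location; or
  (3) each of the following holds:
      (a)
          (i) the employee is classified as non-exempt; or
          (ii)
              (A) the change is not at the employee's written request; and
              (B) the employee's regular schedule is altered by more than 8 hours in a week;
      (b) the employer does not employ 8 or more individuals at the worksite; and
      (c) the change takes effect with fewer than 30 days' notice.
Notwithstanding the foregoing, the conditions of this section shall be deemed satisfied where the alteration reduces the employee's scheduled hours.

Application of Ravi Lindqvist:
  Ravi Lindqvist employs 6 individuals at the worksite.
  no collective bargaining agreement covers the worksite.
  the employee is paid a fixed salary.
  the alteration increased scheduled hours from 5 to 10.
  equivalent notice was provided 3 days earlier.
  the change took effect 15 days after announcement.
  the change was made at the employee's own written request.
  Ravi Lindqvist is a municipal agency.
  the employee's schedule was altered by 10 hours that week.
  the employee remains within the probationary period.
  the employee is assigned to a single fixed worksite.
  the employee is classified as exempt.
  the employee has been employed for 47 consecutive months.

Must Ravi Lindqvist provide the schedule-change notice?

No — not required.

(a) tenure ≥ 24 mo. — holds.
(b) not (public agency) — not met.
(1) = T AND F = false.
(a) no CBA — met.
(i) hourly-paid — not satisfied.
(ii) no recent notice — not satisfied.
(iii) past probation — fails.
(b): F OR F OR F → false.
(c) fixed location — met.
(2): T AND F AND T → false.
(i) non-exempt — fails.
(A) not employee-requested — not satisfied.
(B) schedule shift > 8h — met.
(ii) = F AND T = false.
So (a) is not satisfied (F OR F).
(b) not (≥ 8 at site) — met.
(c) < 30 days' notice — met.
So (3) is not satisfied (F AND T AND T).
Overall: F OR F OR F → false.
Exception (hours reduced) — not satisfied.
Result: main false OR exception false → false.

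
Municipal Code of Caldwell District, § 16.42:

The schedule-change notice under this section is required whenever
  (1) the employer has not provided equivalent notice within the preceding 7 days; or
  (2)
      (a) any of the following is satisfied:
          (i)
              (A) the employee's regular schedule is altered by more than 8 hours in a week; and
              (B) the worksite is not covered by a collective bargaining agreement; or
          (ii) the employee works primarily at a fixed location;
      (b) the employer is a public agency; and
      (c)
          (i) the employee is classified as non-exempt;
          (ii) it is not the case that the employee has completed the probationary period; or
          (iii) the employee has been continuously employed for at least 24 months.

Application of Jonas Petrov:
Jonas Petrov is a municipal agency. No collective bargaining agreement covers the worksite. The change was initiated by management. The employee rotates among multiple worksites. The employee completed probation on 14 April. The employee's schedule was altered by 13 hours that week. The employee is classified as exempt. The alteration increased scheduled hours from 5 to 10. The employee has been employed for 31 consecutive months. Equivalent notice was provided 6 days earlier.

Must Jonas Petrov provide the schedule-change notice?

(1) no recent notice — not met.
(A) schedule shift > 8h — holds.
(B) no CBA — holds.
(i): T AND T → true.
(ii) fixed location — fails.
So (a) is satisfied (T OR F).
(b) public agency — holds.
(i) non-exempt — not satisfied.
(ii) not (past probation) — fails.
(iii) tenure ≥ 24 mo. — satisfied.
(c) = F OR F OR T = true.
(2) = T AND T AND T = true.
Overall = F OR T = true.

Yes — required.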